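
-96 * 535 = -51360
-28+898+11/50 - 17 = 42661/50 = 853.22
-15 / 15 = -1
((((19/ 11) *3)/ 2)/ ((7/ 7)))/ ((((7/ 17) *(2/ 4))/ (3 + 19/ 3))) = 1292/11 = 117.45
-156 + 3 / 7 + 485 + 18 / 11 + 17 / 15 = 383689/1155 = 332.20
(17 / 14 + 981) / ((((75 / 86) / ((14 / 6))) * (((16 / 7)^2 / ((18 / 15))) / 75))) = 45270.87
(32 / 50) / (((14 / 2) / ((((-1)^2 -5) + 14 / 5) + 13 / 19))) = -112/2375 = -0.05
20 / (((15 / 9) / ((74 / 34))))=444/17 = 26.12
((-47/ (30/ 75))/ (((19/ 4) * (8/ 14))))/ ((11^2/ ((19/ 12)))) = -0.57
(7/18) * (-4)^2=56/9 = 6.22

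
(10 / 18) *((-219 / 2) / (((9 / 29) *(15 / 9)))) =-117.61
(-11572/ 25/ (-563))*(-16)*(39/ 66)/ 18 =-54704/126675 = -0.43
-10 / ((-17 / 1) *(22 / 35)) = 175/187 = 0.94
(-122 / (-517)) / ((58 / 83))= 0.34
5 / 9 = 0.56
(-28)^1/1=-28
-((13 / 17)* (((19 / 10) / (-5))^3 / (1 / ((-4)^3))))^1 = -713336/265625 = -2.69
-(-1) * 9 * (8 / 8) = 9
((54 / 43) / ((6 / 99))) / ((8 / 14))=6237/172 = 36.26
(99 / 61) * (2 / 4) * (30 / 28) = 1485/1708 = 0.87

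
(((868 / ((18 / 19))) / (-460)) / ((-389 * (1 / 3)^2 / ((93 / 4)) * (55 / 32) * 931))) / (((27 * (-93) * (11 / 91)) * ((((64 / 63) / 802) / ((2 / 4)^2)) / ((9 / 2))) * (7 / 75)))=-1454427/69285568 = -0.02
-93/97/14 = -93/1358 = -0.07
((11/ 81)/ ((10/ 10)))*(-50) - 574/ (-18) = 2033/81 = 25.10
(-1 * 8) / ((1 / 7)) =-56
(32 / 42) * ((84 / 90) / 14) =16/315 = 0.05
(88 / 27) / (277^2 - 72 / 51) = 136/3201633 = 0.00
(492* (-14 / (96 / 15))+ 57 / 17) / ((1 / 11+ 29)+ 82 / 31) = -24878337/735896 = -33.81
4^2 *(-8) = -128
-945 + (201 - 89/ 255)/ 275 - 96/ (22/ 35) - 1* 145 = -87095084/70125 = -1242.00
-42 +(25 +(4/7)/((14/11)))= -811/49 = -16.55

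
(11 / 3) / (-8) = -0.46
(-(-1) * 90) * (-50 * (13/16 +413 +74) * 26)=-114148125/2 = -57074062.50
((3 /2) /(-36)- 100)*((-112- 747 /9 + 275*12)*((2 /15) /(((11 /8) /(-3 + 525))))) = -172958436/11 = -15723494.18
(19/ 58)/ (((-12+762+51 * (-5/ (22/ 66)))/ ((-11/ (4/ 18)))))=627/580 = 1.08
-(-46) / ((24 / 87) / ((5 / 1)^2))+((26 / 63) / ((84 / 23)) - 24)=21934615/5292 = 4144.86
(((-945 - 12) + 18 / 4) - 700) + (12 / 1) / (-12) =-3307/2 = -1653.50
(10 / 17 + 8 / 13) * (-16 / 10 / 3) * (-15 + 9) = 4256/1105 = 3.85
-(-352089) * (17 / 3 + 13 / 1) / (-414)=-1095388/69 = -15875.19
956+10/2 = 961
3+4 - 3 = 4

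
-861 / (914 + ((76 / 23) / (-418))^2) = -0.94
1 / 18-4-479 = -8693/18 = -482.94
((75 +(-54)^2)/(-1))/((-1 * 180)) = 997/60 = 16.62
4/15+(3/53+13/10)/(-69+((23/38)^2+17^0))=19147202/77642085 = 0.25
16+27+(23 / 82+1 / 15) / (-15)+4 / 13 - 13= 7263749/239850 = 30.28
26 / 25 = 1.04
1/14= 0.07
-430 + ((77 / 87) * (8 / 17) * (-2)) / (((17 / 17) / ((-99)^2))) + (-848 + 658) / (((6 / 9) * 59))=-250119611/29087 = -8599.02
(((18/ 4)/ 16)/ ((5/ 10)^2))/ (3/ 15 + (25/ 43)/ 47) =90945/17168 = 5.30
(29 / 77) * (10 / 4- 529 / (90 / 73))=-556684/3465 = -160.66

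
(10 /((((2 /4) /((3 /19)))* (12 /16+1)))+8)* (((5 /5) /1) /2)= 652/133 = 4.90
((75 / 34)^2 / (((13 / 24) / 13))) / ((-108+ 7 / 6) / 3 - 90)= -607500/653429 = -0.93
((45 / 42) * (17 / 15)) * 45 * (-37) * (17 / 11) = -481185/154 = -3124.58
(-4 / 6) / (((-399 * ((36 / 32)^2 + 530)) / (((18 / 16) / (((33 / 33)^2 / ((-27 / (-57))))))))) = 144/85920527 = 0.00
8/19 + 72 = 1376/19 = 72.42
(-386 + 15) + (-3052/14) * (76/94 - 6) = 35755/47 = 760.74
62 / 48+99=2407/24 = 100.29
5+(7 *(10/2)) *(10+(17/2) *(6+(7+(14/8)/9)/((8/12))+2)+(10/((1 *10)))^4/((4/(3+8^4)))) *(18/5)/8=1204355/64 = 18818.05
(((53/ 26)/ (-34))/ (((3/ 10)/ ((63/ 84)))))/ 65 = -53/22984 = 0.00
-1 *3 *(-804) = 2412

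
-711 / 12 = -59.25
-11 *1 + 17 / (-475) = -5242/475 = -11.04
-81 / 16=-5.06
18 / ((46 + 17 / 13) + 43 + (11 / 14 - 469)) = -3276/68779 = -0.05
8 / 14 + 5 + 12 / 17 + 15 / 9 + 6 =4978/357 = 13.94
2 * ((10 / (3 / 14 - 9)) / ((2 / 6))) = -280/41 = -6.83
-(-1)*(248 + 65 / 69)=17177/69 = 248.94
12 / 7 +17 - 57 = -268/7 = -38.29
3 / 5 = 0.60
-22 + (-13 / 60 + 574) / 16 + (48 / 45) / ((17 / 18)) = 14.99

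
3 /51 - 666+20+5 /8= -87763/136 = -645.32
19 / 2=9.50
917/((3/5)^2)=22925/9 = 2547.22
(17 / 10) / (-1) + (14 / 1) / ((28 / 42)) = 193/10 = 19.30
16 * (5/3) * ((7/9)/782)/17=280/179469 = 0.00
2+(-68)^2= 4626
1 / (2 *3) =0.17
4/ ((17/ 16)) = 64/17 = 3.76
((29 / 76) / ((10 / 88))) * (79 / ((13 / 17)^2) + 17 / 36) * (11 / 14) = 413454943/1155960 = 357.67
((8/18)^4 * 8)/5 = 2048/32805 = 0.06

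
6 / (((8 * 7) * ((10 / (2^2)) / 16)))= 24/35 = 0.69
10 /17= 0.59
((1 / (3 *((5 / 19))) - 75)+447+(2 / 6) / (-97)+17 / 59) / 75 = 32067517/6438375 = 4.98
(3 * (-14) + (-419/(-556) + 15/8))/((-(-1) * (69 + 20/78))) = -1707459/3003512 = -0.57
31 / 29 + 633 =18388/29 = 634.07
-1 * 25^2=-625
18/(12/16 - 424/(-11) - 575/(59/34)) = -46728/758189 = -0.06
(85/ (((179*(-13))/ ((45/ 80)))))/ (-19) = 765/707408 = 0.00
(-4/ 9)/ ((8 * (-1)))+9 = 163/18 = 9.06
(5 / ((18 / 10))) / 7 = 25/63 = 0.40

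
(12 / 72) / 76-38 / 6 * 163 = -470743/456 = -1032.33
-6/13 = -0.46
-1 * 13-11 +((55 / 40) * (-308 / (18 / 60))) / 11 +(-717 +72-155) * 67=-161257/3 = -53752.33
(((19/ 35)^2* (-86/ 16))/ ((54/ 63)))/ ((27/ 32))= -31046/14175 = -2.19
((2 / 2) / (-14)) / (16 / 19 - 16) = 19/4032 = 0.00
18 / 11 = 1.64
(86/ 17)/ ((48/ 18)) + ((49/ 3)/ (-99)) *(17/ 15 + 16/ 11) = 4898881/3332340 = 1.47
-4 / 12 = -1/3 = -0.33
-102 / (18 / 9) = -51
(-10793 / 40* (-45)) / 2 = 97137/16 = 6071.06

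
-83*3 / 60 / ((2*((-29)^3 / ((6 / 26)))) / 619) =154131/12682280 = 0.01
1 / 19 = 0.05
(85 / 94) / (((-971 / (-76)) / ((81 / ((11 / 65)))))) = 33.88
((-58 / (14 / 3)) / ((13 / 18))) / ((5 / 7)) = -1566/65 = -24.09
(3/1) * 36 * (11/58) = 594/29 = 20.48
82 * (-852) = -69864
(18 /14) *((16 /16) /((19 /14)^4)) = 49392/130321 = 0.38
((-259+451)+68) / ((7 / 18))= 4680/7 = 668.57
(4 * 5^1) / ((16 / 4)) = 5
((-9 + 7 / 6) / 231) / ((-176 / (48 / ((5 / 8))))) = 188/12705 = 0.01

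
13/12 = 1.08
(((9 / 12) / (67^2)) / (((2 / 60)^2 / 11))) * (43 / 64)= 319275/287296 = 1.11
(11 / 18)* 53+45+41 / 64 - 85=-4015/576 = -6.97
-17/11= -1.55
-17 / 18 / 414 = -17/7452 = 0.00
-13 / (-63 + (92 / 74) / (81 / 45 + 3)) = 5772/27857 = 0.21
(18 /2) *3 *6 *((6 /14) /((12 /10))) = 405/7 = 57.86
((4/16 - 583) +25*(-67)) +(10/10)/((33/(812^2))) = 2339353/132 = 17722.37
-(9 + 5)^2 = -196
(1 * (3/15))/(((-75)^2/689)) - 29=-814936/28125 = -28.98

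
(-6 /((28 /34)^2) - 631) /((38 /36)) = -606.17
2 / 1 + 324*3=974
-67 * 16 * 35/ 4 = -9380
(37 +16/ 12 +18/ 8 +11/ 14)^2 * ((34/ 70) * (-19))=-780085375/49392 = -15793.76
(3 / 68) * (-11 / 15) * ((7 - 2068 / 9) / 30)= 4411/18360 = 0.24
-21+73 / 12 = -179/12 = -14.92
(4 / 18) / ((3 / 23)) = 46/27 = 1.70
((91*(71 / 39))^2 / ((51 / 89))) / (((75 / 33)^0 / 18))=43967602/51 = 862109.84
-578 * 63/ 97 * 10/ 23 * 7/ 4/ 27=-70805/6693 = -10.58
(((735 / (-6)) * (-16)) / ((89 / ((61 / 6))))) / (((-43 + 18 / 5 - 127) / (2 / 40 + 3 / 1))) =-4.10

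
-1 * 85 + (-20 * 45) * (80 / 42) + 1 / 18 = -226703/126 = -1799.23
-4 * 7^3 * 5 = -6860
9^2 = 81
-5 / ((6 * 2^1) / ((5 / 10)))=-5/24 = -0.21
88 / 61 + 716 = 43764/61 = 717.44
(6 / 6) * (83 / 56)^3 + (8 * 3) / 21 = 772491/175616 = 4.40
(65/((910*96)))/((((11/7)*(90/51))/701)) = 11917/63360 = 0.19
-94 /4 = -47/2 = -23.50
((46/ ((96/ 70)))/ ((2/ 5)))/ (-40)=-805/384 = -2.10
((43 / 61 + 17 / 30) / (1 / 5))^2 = 5414929/133956 = 40.42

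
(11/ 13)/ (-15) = -11/195 = -0.06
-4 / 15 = -0.27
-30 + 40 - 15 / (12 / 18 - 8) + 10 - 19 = 3.05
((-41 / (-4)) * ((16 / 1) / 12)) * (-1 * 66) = -902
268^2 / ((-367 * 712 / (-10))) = 89780/32663 = 2.75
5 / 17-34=-33.71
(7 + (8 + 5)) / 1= 20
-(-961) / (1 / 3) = 2883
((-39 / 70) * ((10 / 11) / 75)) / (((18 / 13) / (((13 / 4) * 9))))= -2197/15400 = -0.14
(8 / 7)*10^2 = 800/7 = 114.29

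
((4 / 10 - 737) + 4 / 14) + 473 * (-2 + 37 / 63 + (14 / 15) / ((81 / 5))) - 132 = -12836338/8505 = -1509.27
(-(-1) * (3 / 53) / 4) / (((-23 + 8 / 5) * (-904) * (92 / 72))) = 135/235822864 = 0.00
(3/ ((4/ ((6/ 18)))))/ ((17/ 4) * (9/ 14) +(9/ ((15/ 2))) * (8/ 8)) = 70/1101 = 0.06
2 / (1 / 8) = 16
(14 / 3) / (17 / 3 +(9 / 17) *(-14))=-238/89 = -2.67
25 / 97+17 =1674/97 = 17.26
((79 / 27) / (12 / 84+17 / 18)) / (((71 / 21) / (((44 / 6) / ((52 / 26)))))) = 85162/29181 = 2.92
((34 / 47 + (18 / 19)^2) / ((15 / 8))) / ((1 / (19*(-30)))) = -440032/893 = -492.76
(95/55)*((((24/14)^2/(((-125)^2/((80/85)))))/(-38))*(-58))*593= 39621888/143171875 = 0.28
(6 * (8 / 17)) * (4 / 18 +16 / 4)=11.92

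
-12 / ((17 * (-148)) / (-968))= -2904/629 = -4.62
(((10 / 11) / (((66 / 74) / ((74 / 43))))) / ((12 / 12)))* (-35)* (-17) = 16291100/15609 = 1043.70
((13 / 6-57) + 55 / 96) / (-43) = 5209/4128 = 1.26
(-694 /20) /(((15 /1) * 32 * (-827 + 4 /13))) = 4511/51585600 = 0.00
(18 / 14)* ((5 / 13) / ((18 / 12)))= 30/91 = 0.33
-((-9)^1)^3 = 729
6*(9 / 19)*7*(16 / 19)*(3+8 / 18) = 20832/361 = 57.71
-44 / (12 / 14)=-154/3 = -51.33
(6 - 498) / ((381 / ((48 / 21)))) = -2624/889 = -2.95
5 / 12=0.42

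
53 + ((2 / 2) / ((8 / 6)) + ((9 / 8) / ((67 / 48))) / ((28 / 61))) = 104129/1876 = 55.51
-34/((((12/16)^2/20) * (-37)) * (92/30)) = 27200/2553 = 10.65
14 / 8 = 7/4 = 1.75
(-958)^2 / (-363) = -917764/363 = -2528.28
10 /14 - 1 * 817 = -5714/7 = -816.29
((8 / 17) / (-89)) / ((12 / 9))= -6/1513 = 0.00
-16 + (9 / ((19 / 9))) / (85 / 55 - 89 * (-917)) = -272918149/17057440 = -16.00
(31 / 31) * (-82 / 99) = -82/99 = -0.83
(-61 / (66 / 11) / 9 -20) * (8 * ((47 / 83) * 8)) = -765.76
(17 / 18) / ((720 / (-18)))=-17/720 = -0.02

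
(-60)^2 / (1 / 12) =43200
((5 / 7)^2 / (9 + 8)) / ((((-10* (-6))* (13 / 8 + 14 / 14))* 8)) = 5/209916 = 0.00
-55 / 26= -2.12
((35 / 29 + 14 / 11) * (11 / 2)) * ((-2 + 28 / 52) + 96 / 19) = 701617/14326 = 48.98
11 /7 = 1.57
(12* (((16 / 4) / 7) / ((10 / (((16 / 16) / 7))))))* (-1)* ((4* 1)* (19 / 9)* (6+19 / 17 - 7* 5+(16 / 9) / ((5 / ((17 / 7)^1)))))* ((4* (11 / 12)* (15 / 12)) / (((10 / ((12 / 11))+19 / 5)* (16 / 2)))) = 60478748/61242993 = 0.99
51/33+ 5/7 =174/77 = 2.26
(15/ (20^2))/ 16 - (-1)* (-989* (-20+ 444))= -536750077/1280 = -419336.00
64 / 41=1.56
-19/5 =-3.80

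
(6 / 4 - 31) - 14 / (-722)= -21285/722 = -29.48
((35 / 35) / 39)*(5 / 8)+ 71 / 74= 11261/11544 = 0.98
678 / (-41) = -678/41 = -16.54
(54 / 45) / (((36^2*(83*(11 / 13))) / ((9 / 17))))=13/1862520 = 0.00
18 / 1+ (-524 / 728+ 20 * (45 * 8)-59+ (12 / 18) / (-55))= 214962791/30030 = 7158.27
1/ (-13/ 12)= -12/13 = -0.92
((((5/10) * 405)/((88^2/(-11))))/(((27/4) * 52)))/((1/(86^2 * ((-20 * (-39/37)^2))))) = 16224975/120472 = 134.68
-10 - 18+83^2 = 6861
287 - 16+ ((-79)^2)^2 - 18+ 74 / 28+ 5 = 545304783/14 = 38950341.64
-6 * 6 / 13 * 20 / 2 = -360/13 = -27.69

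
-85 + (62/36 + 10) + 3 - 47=-2111/18 = -117.28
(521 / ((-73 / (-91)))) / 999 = 47411/72927 = 0.65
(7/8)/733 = 7/5864 = 0.00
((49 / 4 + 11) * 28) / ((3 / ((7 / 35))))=217/5 = 43.40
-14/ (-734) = 7/367 = 0.02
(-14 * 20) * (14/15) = -784/3 = -261.33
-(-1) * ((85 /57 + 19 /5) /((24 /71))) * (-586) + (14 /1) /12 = -15683467/1710 = -9171.62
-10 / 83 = -0.12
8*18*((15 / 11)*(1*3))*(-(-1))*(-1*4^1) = -25920/11 = -2356.36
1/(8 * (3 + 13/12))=3/98 = 0.03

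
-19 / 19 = -1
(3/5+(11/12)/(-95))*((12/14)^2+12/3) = 2.80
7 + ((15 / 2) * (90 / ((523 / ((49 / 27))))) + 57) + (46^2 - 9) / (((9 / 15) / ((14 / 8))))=6211.76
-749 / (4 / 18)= -6741/2 = -3370.50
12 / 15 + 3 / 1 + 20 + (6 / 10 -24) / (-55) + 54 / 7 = 61484/1925 = 31.94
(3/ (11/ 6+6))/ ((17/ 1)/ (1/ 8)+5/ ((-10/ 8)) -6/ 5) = 15/5123 = 0.00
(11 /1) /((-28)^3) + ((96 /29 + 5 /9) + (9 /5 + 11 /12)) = 188558813/28647360 = 6.58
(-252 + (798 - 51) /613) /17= -153729/10421 = -14.75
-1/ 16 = -0.06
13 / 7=1.86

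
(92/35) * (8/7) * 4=2944/245 = 12.02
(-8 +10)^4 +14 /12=103/6 = 17.17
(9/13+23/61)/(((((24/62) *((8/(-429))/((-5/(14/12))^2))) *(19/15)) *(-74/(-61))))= -60996375/34447 = -1770.73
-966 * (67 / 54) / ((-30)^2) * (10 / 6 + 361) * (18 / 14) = -419152/675 = -620.97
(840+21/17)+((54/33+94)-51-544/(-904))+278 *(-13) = -57635364/21131 = -2727.53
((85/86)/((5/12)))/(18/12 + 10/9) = 1836/2021 = 0.91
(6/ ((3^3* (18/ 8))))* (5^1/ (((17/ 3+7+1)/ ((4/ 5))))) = 32/1107 = 0.03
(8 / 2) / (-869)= -4/869 = 0.00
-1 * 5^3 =-125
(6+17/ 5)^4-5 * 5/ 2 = 9743737/1250 = 7794.99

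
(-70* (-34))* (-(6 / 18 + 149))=-1066240/3 = -355413.33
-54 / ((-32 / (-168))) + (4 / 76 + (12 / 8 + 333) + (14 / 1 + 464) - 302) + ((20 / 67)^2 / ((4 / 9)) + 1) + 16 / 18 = 229.14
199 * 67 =13333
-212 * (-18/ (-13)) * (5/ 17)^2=-95400/3757 = -25.39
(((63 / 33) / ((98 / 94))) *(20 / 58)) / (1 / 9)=12690/2233 = 5.68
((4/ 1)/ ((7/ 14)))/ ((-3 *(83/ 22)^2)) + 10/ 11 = 164078/227337 = 0.72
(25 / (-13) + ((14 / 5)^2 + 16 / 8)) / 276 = 2573/89700 = 0.03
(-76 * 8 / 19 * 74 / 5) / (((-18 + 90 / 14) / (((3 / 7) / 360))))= 296/6075 = 0.05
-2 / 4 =-1/2 = -0.50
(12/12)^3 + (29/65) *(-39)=-82/5 = -16.40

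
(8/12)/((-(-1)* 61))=2/183 = 0.01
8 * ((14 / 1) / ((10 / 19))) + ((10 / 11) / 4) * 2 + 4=11949/55 = 217.25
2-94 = -92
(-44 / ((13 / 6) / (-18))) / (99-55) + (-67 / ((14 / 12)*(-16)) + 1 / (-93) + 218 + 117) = 23485585/67704 = 346.89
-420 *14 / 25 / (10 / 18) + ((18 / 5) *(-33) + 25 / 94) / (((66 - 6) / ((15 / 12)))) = -48033563/112800 = -425.83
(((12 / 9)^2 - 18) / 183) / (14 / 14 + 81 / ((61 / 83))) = -73/91584 = 0.00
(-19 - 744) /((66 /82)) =-31283/33 = -947.97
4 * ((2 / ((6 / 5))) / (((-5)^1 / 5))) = -20/3 = -6.67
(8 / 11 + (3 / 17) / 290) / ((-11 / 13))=-513149/596530 = -0.86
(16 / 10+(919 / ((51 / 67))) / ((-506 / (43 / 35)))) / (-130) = 0.01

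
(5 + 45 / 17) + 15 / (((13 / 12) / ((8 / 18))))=13.80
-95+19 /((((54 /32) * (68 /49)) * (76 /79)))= -39734/459 = -86.57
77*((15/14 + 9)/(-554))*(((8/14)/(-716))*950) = 736725/694162 = 1.06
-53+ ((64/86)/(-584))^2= -53.00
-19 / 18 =-1.06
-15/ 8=-1.88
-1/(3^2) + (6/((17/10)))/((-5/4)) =-449/153 = -2.93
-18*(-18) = 324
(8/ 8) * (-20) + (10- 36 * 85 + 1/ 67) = -205689/67 = -3069.99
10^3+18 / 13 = 13018/13 = 1001.38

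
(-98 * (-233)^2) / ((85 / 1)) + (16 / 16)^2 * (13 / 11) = -58522437/935 = -62590.84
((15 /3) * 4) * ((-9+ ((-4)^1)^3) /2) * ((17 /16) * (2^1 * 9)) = -55845/4 = -13961.25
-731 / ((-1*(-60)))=-731/60 = -12.18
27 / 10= 2.70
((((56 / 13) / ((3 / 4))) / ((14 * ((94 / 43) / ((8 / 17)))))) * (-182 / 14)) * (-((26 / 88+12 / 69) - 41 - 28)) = -78.68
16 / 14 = 8/7 = 1.14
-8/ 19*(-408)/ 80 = 204/95 = 2.15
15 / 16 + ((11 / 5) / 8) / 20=0.95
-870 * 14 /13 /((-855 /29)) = 23548/741 = 31.78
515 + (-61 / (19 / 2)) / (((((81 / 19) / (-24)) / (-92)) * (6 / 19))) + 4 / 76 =-15414790/1539 = -10016.11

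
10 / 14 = 5/7 = 0.71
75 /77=0.97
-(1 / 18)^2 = -1/324 = 0.00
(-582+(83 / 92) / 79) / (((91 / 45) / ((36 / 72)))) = -190345185/1322776 = -143.90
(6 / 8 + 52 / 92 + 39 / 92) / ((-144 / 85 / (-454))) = 96475/207 = 466.06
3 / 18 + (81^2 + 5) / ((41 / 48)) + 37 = 1900151/246 = 7724.19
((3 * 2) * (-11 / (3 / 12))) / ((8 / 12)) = -396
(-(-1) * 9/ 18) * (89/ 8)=89/16 = 5.56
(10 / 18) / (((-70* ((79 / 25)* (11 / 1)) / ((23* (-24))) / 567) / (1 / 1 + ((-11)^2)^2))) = 909268200/869 = 1046338.55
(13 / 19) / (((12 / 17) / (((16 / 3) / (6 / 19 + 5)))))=884/909 = 0.97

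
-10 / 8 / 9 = -5/36 = -0.14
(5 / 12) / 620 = 1/1488 = 0.00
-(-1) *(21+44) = 65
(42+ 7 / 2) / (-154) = -0.30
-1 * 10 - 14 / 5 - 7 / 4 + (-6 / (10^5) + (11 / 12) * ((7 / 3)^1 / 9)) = -57965243/4050000 = -14.31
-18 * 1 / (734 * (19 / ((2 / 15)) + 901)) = -18/765929 = 0.00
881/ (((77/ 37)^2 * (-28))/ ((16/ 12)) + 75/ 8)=-9648712/893397 = -10.80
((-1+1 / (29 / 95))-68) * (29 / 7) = -1906/7 = -272.29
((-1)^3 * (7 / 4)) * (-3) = 5.25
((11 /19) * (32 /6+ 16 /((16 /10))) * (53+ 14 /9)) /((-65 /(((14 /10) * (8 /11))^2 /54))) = -0.14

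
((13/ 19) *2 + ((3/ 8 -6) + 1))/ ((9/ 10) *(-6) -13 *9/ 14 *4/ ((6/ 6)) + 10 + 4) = 1575/12008 = 0.13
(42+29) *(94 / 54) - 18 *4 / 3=2689/27 = 99.59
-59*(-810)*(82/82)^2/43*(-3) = -143370/43 = -3334.19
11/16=0.69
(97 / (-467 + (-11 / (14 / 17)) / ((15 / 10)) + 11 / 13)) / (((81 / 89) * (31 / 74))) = -58134622/108551367 = -0.54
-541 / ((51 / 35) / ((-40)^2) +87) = -30296000/4872051 = -6.22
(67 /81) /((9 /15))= 335/243 = 1.38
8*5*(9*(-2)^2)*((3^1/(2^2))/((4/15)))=4050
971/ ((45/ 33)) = 10681/15 = 712.07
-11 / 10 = -1.10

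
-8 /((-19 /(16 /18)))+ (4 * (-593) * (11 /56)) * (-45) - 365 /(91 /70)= 20686.39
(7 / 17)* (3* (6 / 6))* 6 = 126/17 = 7.41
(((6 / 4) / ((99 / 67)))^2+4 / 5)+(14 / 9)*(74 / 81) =5736509/1764180 = 3.25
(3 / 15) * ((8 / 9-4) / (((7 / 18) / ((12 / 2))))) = -48/5 = -9.60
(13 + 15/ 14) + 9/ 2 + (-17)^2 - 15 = 292.57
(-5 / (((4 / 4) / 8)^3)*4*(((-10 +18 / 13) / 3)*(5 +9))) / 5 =3211264/39 = 82340.10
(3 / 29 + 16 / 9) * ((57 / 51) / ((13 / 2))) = 18658/57681 = 0.32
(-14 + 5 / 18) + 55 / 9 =-137/18 = -7.61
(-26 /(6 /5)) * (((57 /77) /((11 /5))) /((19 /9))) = -2925/847 = -3.45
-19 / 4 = -4.75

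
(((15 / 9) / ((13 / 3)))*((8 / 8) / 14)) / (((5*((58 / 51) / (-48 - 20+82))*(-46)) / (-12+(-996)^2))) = -972927/667 = -1458.66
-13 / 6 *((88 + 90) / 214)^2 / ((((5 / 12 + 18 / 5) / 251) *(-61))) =258462230/168311749 = 1.54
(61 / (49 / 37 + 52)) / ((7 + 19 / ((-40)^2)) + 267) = 3611200/865000687 = 0.00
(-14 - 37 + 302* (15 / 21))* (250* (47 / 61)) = 13547750/427 = 31727.75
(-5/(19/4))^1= -20/19 = -1.05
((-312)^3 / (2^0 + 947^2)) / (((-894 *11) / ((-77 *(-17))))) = 301182336/66812345 = 4.51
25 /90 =5/18 = 0.28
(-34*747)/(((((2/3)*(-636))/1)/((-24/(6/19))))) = -241281/53 = -4552.47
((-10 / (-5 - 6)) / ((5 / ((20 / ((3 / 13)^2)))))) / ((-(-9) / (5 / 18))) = 2.11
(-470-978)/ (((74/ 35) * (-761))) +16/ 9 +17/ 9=385747/84471 = 4.57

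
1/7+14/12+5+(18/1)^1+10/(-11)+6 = 13583/462 = 29.40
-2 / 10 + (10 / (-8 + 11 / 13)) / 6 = -604/1395 = -0.43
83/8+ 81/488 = 643/61 = 10.54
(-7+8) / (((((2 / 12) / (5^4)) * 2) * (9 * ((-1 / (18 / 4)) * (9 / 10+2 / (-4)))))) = -9375/4 = -2343.75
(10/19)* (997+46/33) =329470/627 = 525.47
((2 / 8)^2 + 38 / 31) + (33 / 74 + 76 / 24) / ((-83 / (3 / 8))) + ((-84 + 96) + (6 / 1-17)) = 3460723/1523216 = 2.27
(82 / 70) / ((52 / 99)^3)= 39782259/4921280 = 8.08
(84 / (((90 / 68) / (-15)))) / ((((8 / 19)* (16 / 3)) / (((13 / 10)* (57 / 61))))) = -514.98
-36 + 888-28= 824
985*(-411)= -404835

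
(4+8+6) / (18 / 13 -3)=-11.14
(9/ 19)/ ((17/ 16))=144/323 = 0.45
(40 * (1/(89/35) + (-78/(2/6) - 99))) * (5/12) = -1480100/267 = -5543.45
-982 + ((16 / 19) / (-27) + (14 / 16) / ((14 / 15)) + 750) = -231.09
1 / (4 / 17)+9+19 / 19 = 57/4 = 14.25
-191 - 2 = -193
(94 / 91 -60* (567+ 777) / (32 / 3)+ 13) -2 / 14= -686696/91 = -7546.11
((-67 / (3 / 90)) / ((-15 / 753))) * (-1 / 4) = -50451/2 = -25225.50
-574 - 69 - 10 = -653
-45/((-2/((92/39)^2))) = 21160/169 = 125.21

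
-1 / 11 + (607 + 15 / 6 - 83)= 11581/22 = 526.41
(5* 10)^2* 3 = 7500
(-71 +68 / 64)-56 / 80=-5651/80 = -70.64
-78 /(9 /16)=-416/3 = -138.67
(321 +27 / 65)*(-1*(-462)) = 9652104/65 = 148493.91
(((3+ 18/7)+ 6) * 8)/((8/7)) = 81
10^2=100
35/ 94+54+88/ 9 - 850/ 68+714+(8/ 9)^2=2917838/3807 = 766.44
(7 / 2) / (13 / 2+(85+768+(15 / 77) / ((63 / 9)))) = 3773/926571 = 0.00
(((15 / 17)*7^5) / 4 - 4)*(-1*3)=-755499/68 = -11110.28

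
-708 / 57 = -236/19 = -12.42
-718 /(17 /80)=-57440/17 = -3378.82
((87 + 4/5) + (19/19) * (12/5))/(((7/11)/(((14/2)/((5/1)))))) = 4961/25 = 198.44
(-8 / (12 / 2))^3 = -64/27 = -2.37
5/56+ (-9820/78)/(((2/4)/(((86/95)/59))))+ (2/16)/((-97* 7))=-3.77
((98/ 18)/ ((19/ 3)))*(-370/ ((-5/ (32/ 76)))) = 29008/1083 = 26.78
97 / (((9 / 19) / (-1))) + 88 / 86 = -203.75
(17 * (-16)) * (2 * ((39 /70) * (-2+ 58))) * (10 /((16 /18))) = -190944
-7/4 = -1.75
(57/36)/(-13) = -19/156 = -0.12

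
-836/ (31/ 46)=-1240.52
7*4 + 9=37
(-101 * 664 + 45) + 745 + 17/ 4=-66269.75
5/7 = 0.71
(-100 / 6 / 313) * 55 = -2750/939 = -2.93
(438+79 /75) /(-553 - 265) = -0.54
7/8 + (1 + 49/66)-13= -2741/264 = -10.38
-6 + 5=-1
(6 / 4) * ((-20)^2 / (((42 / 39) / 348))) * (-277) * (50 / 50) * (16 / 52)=-115675200/7 = -16525028.57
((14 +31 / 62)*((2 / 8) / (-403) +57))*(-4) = -2664607/806 = -3305.96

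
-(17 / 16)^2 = -1.13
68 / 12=17/3 = 5.67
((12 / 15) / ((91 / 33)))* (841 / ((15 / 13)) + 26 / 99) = 111052/525 = 211.53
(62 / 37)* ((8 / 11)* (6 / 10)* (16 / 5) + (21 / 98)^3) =32894751/13960100 = 2.36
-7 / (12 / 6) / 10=-0.35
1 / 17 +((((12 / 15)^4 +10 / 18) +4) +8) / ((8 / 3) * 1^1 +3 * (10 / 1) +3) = 1440418/3410625 = 0.42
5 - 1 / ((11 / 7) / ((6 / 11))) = 563/121 = 4.65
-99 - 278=-377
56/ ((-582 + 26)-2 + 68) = -4/35 = -0.11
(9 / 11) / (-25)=-9/275 = -0.03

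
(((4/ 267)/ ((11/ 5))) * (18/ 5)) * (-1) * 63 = -1512/979 = -1.54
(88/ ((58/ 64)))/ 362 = 1408/5249 = 0.27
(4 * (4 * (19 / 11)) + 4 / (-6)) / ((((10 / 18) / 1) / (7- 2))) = 2670/11 = 242.73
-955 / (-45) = 191/9 = 21.22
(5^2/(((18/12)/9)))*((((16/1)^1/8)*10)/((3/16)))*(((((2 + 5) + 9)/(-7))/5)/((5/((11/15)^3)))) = -2725888/4725 = -576.91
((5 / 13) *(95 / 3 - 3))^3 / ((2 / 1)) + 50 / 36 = 79671775/118638 = 671.55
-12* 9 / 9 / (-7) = 12/7 = 1.71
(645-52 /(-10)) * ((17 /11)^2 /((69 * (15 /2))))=1879078/626175 = 3.00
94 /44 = 2.14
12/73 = 0.16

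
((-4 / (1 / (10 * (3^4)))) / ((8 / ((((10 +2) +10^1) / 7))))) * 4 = -35640/7 = -5091.43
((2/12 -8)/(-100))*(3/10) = 47/2000 = 0.02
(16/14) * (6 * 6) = 288/7 = 41.14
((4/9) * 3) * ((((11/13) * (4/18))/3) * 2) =176/1053 = 0.17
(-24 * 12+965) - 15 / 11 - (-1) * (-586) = 986/11 = 89.64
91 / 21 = 13/3 = 4.33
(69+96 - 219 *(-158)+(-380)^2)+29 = 179196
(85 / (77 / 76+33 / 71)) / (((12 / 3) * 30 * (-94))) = -22933/4497900 = -0.01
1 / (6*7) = 1/42 = 0.02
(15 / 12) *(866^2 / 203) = 937445/203 = 4617.96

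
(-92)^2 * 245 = 2073680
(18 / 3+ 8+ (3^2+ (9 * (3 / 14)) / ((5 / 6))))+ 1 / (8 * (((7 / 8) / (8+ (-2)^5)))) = 766/35 = 21.89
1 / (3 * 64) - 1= -191/192 = -0.99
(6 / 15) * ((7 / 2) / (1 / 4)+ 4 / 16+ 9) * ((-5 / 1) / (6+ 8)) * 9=-837/28 = -29.89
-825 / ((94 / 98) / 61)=-2465925/47 = -52466.49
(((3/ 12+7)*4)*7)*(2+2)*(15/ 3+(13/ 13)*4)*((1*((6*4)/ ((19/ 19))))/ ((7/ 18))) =451008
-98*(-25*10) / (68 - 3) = 4900/13 = 376.92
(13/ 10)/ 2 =13/20 = 0.65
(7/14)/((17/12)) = 6/17 = 0.35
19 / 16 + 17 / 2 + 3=203/16 = 12.69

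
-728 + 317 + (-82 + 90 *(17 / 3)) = 17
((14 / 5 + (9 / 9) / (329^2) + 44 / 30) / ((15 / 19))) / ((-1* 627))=-6927439/803689425 = -0.01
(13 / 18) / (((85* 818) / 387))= 559/139060 = 0.00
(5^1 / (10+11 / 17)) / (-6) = -85/1086 = -0.08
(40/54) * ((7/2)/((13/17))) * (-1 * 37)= -44030/351 = -125.44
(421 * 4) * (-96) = -161664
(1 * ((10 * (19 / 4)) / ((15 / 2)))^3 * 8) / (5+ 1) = 27436/81 = 338.72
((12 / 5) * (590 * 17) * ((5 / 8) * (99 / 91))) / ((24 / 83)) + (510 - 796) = 41000047/728 = 56318.75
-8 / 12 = -2/3 = -0.67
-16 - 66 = -82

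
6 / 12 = 1/2 = 0.50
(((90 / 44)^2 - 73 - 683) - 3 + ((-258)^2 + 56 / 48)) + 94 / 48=63706315/968 = 65812.31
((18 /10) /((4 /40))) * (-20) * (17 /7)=-6120/7 = -874.29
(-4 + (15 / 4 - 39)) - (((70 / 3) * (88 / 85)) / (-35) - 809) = 785849/1020 = 770.44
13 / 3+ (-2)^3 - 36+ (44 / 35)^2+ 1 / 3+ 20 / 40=-273809/7350 = -37.25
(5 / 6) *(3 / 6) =5/12 = 0.42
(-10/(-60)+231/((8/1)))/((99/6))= 697/396 = 1.76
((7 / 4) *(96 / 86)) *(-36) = -3024/43 = -70.33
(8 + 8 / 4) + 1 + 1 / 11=122/11 = 11.09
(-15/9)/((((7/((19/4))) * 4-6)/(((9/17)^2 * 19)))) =48735/578 = 84.32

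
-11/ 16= -0.69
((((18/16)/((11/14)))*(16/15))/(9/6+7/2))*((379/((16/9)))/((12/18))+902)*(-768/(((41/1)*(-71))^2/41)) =-78819552/56837275 = -1.39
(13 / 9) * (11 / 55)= 0.29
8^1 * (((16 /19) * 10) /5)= 256/19 = 13.47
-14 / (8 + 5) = -14/13 = -1.08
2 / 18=1/9 = 0.11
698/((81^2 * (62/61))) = 21289/203391 = 0.10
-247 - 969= -1216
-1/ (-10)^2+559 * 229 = 12801099/100 = 128010.99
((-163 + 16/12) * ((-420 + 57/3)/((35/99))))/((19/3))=3850803/133 = 28953.41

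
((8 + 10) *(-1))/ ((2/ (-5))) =45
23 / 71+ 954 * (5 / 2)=169358/71 = 2385.32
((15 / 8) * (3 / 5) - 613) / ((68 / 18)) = -44055/272 = -161.97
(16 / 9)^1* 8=128/9 = 14.22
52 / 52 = 1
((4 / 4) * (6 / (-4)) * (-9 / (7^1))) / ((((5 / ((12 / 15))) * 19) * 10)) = 27/16625 = 0.00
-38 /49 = -0.78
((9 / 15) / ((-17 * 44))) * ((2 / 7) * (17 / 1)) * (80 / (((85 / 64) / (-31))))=47616/6545 = 7.28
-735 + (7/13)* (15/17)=-162330/221 = -734.52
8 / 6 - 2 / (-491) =1970/1473 = 1.34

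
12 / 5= 2.40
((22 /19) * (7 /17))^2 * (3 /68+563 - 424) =31.61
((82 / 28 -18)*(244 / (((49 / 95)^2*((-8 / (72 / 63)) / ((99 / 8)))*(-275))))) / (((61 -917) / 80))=209089395/25176886 = 8.30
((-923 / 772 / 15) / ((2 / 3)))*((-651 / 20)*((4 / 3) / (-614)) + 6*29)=-20.81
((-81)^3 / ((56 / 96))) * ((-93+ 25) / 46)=216827928/161 = 1346757.32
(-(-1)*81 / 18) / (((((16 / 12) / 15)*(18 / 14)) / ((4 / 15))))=21/2 = 10.50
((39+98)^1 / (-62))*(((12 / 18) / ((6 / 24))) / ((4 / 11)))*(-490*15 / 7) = 527450/31 = 17014.52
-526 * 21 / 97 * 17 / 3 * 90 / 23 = -5633460/2231 = -2525.08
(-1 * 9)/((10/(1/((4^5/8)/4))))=-9/320 = -0.03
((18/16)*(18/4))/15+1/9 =323/720 = 0.45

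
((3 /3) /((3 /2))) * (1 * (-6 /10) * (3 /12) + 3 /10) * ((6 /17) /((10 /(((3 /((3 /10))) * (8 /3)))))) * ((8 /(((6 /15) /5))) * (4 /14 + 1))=1440/119 = 12.10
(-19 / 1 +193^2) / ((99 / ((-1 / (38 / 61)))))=-603.68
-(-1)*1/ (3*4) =1/12 = 0.08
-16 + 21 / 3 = -9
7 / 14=0.50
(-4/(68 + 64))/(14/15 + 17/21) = -35/2013 = -0.02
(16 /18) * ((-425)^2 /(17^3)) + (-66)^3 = -287463.32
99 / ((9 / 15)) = 165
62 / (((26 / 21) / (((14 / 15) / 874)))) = 1519/28405 = 0.05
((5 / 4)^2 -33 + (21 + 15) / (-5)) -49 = -7011/80 = -87.64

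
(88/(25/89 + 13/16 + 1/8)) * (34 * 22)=54025.00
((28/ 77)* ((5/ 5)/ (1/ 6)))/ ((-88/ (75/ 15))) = -15/121 = -0.12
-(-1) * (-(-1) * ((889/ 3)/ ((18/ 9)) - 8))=841/6 = 140.17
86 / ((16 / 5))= 215/8 = 26.88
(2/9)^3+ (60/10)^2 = 26252/729 = 36.01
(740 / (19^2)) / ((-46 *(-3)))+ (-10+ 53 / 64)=-9.16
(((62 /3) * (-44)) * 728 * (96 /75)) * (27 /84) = -6809088/25 = -272363.52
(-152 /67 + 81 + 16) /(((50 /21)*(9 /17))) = 755293/10050 = 75.15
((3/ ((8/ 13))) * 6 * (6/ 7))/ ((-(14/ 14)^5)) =-351/14 = -25.07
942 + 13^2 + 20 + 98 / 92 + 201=61321/46 = 1333.07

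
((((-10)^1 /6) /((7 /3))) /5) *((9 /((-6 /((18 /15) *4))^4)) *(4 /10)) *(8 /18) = -2048/21875 = -0.09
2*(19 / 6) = 6.33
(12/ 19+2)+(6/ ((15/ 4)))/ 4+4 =7.03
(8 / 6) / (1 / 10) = 40/3 = 13.33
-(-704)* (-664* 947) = -442680832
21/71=0.30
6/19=0.32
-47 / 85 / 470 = -1/850 = 0.00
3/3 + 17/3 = 6.67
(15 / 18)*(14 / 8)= 35/24 = 1.46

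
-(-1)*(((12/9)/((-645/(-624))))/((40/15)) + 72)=15584/215 = 72.48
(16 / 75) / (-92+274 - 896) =-8/26775 = 0.00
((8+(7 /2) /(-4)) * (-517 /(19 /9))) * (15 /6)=-4362.19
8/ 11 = 0.73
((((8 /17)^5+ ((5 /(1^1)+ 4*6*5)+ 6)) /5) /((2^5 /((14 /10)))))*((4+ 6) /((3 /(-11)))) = -42.04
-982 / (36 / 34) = -8347/9 = -927.44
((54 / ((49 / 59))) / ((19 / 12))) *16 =611712/931 = 657.05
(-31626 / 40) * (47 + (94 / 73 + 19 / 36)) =-225400259/5840 = -38595.93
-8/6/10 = -2/15 = -0.13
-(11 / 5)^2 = -121/25 = -4.84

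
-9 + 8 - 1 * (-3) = 2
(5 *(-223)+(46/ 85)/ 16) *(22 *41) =-341937827/340 = -1005699.49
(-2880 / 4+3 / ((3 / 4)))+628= -88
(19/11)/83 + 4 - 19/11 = 2094/913 = 2.29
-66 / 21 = -22/7 = -3.14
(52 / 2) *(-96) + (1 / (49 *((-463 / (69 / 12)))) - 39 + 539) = -181133031/90748 = -1996.00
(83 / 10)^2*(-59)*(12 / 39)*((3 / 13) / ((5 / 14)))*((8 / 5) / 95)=-136567536/10034375 = -13.61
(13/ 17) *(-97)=-1261/17 = -74.18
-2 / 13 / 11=-2/143 = -0.01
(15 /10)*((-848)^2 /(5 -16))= -1078656/11 = -98059.64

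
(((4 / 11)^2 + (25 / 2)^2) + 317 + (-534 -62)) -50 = -83547/484 = -172.62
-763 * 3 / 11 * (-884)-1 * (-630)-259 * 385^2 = -420262619/11 = -38205692.64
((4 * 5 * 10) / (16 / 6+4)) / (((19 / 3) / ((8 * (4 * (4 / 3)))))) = 3840/19 = 202.11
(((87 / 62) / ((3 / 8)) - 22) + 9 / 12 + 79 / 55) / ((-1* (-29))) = -109609/197780 = -0.55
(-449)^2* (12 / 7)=2419212/7 = 345601.71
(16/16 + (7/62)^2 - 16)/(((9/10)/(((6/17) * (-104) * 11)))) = 6723.69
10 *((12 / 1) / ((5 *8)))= 3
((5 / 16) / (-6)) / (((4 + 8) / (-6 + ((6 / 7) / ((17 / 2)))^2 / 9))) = 212375/8156736 = 0.03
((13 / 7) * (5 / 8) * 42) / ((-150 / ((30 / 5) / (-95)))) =39/1900 = 0.02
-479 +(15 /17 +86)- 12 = -6870/17 = -404.12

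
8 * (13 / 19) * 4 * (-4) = -1664/19 = -87.58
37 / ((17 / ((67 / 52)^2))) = 166093/45968 = 3.61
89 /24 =3.71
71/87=0.82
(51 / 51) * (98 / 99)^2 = 9604/9801 = 0.98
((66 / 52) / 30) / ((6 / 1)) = 11/1560 = 0.01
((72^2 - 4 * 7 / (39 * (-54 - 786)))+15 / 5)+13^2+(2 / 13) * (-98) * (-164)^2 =-36013763/90 = -400152.92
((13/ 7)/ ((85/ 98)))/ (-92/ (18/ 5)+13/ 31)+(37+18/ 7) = 164765639/4172735 = 39.49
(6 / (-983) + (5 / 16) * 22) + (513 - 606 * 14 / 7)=-5442919/7864 = -692.13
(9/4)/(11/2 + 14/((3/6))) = 9/134 = 0.07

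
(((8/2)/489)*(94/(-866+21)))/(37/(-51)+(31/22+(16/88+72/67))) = -200464/427391705 = 0.00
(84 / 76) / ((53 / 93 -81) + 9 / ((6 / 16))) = -1953/99712 = -0.02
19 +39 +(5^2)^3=15683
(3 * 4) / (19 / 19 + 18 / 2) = 6/5 = 1.20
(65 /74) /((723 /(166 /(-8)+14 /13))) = -1705/71336 = -0.02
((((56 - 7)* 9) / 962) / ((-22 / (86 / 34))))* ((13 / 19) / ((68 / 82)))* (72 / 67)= -6997347/149734079 = -0.05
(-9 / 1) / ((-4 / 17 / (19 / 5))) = 145.35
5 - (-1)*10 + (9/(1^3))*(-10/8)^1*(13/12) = 45/16 = 2.81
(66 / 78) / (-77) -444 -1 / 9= -363736/819 = -444.12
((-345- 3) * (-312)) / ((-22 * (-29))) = 1872/11 = 170.18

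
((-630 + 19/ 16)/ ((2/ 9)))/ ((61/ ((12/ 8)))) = -271647/3904 = -69.58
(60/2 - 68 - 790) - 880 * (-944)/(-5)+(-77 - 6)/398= -66454939/398 = -166972.21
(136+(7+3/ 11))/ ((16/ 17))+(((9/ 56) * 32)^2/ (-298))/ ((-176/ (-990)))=24370859/160622 = 151.73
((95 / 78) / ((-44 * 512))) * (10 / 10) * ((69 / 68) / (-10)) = 437/79659008 = 0.00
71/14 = 5.07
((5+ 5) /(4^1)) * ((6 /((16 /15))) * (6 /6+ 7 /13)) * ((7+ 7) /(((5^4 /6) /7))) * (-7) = -9261/65 = -142.48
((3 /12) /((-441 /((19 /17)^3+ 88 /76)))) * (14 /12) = -79469/47046888 = 0.00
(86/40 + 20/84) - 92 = -37637/420 = -89.61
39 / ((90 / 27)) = 117/10 = 11.70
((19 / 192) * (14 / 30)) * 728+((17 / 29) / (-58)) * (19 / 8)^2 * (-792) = 47697581/605520 = 78.77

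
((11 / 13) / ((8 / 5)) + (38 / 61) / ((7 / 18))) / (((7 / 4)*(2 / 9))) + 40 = 7068709/155428 = 45.48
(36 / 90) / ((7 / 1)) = 2/35 = 0.06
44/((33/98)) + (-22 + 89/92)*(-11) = 99919/276 = 362.03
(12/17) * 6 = 72/17 = 4.24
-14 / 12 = -7/6 = -1.17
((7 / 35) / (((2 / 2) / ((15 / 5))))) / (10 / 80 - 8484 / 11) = -264/339305 = 0.00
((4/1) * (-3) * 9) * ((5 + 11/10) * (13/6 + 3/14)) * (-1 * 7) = 10980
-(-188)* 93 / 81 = 5828/27 = 215.85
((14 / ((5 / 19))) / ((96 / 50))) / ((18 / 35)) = 23275/432 = 53.88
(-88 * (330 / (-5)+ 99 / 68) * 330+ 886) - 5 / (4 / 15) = 127515533/68 = 1875228.43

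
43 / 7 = 6.14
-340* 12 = -4080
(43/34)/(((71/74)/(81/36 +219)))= 1408035/4828 = 291.64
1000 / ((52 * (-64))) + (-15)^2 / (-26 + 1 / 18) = -1743175/194272 = -8.97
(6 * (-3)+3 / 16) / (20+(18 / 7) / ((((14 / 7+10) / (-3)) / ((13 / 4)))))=-1995/2006 = -0.99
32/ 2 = 16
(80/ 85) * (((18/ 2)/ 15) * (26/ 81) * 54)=832/85 = 9.79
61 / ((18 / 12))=122/3 = 40.67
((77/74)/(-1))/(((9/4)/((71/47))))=-0.70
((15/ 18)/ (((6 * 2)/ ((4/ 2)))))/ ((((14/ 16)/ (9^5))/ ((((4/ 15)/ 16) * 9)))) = 19683/14 = 1405.93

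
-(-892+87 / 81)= 24055/27 = 890.93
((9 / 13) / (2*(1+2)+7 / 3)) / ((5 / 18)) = 486/1625 = 0.30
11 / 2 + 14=39/2 = 19.50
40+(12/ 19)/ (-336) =21279/532 = 40.00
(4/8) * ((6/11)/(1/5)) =15/11 = 1.36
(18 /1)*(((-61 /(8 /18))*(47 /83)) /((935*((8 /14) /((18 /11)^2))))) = -131672709/18780410 = -7.01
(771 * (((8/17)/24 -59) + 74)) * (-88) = -17323856/17 = -1019050.35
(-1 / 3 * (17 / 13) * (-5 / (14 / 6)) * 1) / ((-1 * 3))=-0.31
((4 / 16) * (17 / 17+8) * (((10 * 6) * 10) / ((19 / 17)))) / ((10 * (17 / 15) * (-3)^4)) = 25/19 = 1.32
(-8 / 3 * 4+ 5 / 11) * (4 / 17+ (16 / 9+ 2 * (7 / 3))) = -344414/5049 = -68.21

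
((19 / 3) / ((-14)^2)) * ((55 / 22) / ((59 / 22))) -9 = -311183/34692 = -8.97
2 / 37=0.05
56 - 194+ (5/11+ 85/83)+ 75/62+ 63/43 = -325790301/2434058 = -133.85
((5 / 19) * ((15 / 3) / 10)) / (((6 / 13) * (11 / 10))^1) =325/1254 = 0.26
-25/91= -0.27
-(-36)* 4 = 144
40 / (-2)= -20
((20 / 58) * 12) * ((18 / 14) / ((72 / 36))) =540/203 = 2.66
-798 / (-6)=133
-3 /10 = -0.30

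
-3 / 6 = -1/2 = -0.50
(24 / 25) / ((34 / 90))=216/85 = 2.54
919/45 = 20.42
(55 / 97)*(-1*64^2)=-225280/97 = -2322.47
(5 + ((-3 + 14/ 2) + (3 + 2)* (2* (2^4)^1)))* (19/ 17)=3211/17 = 188.88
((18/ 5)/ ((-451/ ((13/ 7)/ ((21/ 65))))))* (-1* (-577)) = -585078/22099 = -26.48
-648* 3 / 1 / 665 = -2.92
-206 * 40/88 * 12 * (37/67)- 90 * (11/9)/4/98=-89675255/144452 = -620.80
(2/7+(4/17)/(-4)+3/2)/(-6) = -137/476 = -0.29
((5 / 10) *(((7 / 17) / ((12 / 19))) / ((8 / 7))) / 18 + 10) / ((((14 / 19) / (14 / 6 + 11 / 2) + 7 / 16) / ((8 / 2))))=525486743/6972210 = 75.37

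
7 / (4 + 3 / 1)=1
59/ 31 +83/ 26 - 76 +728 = 529619/806 = 657.10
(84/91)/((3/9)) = 36/13 = 2.77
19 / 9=2.11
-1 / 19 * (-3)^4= -81/19 = -4.26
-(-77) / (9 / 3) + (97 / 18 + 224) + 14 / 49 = 32173/126 = 255.34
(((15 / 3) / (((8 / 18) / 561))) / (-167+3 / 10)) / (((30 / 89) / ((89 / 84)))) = -22218405/186704 = -119.00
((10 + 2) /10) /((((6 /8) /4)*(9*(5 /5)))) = 32/45 = 0.71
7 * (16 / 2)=56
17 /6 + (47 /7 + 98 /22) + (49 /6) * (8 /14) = 2875/154 = 18.67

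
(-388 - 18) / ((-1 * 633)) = 406/633 = 0.64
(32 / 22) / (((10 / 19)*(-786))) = -76/21615 = 0.00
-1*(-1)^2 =-1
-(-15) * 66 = 990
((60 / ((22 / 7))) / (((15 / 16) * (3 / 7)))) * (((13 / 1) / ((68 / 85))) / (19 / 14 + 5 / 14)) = 44590/99 = 450.40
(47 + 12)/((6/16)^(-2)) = 531/64 = 8.30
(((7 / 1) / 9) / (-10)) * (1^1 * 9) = -0.70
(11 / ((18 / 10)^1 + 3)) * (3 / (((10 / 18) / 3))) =37.12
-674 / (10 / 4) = -1348/5 = -269.60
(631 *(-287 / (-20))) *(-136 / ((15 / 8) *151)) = -49258384/11325 = -4349.53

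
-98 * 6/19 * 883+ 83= -517627/19 = -27243.53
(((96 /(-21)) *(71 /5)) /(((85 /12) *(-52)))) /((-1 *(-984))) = 284/1585675 = 0.00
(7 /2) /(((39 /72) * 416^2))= 21/562432 = 0.00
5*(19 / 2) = 95/2 = 47.50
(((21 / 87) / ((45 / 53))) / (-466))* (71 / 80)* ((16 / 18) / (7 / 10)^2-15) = 4376369/612995040 = 0.01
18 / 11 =1.64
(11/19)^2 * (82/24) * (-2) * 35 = -173635/2166 = -80.16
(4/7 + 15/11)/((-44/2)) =-149/1694 = -0.09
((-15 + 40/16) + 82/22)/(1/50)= -4825/11 = -438.64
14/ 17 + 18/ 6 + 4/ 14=489/119 = 4.11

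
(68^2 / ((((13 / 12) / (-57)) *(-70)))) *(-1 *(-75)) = 23721120/91 = 260671.65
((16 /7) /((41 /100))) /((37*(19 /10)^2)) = 160000/3833459 = 0.04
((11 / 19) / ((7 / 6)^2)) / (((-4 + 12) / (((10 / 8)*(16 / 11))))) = 90/931 = 0.10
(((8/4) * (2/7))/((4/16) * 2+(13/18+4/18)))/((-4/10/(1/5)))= -18/91 = -0.20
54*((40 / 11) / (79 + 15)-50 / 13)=-205.60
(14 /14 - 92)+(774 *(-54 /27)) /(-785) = -89.03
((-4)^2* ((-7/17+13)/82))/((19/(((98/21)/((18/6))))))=0.20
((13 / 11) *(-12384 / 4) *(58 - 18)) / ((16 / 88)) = -804960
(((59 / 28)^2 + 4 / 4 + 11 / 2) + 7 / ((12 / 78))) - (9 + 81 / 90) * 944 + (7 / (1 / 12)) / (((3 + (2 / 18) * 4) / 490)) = 323306083/121520 = 2660.52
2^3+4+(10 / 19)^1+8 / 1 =390/19 = 20.53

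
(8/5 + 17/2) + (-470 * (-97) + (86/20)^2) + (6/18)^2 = 41056831/900 = 45618.70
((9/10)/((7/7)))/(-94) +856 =804631/940 = 855.99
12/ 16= 3/4 = 0.75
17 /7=2.43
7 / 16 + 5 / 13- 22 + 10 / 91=-30675/1456 = -21.07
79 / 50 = 1.58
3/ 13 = 0.23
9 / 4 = 2.25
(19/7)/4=19/28 = 0.68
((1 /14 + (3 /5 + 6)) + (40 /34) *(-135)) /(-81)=181061/96390 = 1.88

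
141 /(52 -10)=47/14 = 3.36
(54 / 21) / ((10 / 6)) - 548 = -19126/35 = -546.46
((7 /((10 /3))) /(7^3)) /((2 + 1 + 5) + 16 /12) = 9/13720 = 0.00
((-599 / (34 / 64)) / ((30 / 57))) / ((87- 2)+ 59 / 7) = -22.93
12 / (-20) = -3/5 = -0.60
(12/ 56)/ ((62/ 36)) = 27/217 = 0.12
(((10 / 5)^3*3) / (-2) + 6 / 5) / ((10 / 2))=-54/25 = -2.16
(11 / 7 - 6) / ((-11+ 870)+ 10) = -31/6083 = -0.01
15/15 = 1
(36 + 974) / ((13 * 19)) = 1010/247 = 4.09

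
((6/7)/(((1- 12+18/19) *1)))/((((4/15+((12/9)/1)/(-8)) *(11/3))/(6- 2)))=-13680/14707 = -0.93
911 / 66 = 13.80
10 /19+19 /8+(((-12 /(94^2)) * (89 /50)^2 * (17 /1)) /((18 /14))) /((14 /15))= 59606321/20985500 = 2.84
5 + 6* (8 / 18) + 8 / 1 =47/3 = 15.67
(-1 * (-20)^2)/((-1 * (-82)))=-200/41 = -4.88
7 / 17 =0.41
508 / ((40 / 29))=3683/10 = 368.30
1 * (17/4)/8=17/32 = 0.53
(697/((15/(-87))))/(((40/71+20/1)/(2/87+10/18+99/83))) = -474728791/1363275 = -348.23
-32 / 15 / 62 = -16/465 = -0.03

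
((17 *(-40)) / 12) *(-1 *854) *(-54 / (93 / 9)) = -7839720/31 = -252894.19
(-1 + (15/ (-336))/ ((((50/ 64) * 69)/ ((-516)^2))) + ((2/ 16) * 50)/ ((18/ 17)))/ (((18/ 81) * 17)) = -12496123/218960 = -57.07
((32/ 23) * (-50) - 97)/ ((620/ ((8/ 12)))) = -1277/7130 = -0.18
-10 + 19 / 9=-71/9 = -7.89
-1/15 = -0.07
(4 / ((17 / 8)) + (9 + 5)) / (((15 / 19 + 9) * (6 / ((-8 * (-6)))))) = 6840/527 = 12.98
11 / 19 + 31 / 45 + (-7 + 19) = 11344/855 = 13.27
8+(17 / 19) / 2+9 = 663/38 = 17.45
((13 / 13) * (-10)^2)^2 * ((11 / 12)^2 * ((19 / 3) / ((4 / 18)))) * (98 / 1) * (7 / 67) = 492848125/201 = 2451980.72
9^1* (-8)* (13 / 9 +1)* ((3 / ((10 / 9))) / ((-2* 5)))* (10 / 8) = 297/5 = 59.40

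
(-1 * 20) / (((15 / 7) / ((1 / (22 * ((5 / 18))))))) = -84/55 = -1.53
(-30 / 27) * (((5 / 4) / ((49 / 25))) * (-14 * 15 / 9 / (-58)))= -3125/10962 = -0.29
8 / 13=0.62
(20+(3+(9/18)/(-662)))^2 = 927263401/1752976 = 528.97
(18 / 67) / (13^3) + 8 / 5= 1177682/735995 = 1.60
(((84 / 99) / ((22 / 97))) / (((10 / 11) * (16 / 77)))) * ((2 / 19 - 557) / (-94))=16763831/142880 = 117.33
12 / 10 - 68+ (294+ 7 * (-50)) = -614/5 = -122.80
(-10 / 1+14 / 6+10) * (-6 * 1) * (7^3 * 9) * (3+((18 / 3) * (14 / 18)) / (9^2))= -3567886/27 = -132143.93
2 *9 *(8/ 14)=72/7 = 10.29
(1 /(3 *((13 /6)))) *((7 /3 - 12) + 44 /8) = -25/39 = -0.64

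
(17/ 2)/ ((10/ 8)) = 6.80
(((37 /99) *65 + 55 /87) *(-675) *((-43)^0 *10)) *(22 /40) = -2683500/29 = -92534.48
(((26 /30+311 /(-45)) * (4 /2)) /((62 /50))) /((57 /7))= -19040/15903 = -1.20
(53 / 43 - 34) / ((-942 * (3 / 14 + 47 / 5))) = 49315/13630269 = 0.00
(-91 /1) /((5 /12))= -1092/5 = -218.40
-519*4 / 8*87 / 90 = -5017/20 = -250.85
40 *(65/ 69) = 2600/69 = 37.68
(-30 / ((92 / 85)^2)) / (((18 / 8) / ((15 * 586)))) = -52923125/529 = -100043.71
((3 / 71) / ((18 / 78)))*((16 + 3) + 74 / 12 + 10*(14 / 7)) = 3523/426 = 8.27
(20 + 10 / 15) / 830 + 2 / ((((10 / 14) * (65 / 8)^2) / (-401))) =-89333729/5260125 = -16.98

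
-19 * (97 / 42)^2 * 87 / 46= -5184359/27048 = -191.67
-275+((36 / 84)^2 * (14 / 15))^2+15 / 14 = -671053/2450 = -273.90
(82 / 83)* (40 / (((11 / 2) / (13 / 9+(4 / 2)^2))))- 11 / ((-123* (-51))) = 74677879/1909083 = 39.12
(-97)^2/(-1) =-9409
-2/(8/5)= -5/4 = -1.25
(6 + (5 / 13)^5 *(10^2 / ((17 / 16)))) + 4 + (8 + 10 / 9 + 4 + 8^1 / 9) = 156487544/6311981 = 24.79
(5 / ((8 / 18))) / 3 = 15/4 = 3.75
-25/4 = -6.25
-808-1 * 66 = -874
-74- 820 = -894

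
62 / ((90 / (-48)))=-33.07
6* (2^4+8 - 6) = 108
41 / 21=1.95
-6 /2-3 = -6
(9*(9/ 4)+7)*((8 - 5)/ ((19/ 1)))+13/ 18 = 3437/684 = 5.02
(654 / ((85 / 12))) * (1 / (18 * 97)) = 436/8245 = 0.05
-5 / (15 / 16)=-16/3 = -5.33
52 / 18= 26/9 = 2.89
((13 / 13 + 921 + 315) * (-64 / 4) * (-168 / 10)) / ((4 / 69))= 28678608/5 = 5735721.60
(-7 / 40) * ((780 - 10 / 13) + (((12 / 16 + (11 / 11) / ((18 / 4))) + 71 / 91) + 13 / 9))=-136.92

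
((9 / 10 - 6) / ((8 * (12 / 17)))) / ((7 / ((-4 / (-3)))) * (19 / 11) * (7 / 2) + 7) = -3179/136360 = -0.02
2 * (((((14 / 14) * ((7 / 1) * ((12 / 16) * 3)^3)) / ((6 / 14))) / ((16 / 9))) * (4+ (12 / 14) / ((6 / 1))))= 443961/512 = 867.11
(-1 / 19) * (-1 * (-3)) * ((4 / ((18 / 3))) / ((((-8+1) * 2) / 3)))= 3/133 = 0.02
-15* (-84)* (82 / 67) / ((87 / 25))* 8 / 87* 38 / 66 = 43624000/1859451 = 23.46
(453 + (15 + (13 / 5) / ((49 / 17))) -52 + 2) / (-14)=-102631/3430 = -29.92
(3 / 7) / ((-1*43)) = -3/301 = -0.01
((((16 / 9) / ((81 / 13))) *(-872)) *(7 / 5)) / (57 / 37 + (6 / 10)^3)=-293602400/1480599 = -198.30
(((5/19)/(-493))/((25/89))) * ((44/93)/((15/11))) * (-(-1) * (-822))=11802824/21778275 = 0.54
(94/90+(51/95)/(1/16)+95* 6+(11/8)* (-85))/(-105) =-3165271/718200 = -4.41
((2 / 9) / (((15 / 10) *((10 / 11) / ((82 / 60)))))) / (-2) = -451/4050 = -0.11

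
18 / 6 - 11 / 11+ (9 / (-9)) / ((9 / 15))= 1/3 = 0.33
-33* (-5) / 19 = 165/19 = 8.68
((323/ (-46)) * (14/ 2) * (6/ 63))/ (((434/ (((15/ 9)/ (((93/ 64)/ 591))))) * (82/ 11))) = -55995280/57092049 = -0.98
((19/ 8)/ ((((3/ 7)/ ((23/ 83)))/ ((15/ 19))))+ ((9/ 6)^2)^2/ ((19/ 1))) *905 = 33768265/25232 = 1338.31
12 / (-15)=-0.80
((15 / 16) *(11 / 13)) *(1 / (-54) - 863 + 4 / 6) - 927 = -6031873/3744 = -1611.08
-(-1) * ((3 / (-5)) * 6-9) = -63/5 = -12.60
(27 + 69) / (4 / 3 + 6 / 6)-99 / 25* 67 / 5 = -10431/875 = -11.92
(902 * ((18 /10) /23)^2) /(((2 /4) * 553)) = 146124/7313425 = 0.02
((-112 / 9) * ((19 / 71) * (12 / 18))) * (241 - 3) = -528.39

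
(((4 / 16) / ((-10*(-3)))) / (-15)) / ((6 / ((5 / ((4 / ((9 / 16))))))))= -1/15360 = 0.00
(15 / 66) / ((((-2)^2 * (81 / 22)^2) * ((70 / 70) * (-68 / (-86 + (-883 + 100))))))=47795/892296 = 0.05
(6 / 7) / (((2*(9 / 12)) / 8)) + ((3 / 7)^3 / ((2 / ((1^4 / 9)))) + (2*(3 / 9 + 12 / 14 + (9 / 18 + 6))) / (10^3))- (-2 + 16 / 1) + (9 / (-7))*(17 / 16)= -22174721/2058000 = -10.77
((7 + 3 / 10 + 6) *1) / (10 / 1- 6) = 133/40 = 3.32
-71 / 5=-14.20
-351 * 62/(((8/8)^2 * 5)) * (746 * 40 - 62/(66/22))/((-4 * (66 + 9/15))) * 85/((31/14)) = 691957630/37 = 18701557.57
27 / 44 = 0.61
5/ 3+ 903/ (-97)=-7.64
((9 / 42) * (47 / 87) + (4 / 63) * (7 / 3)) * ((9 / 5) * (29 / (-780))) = -2893/163800 = -0.02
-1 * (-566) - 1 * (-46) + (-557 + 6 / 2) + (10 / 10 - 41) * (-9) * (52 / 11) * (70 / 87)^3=760120546/804837 = 944.44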